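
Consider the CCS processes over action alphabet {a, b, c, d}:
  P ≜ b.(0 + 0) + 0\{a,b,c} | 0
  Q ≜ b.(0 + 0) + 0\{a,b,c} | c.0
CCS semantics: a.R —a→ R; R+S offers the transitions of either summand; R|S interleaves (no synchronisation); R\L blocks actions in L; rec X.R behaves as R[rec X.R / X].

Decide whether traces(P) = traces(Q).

P's transition system — 2 states:
  u0 = b.(0 + 0) + 0\{a,b,c} | 0 ⊢ --b--▸ u1
  u1 = 0 + 0 ⊢ stopped
Q's transition system — 3 states:
  v0 = b.(0 + 0) + 0\{a,b,c} | c.0 ⊢ --b--▸ v1, --c--▸ v2
  v1 = 0 + 0 ⊢ stopped
  v2 = 0\{a,b,c} | 0 ⊢ stopped
Executing c from Q (initial set {v0}):
  after c @ step 1: {v2}
  ✓ Q
Executing c from P (initial set {u0}):
  after c @ step 1: ∅ (P stuck)

traces(P) ≠ traces(Q) — witness ⟨c⟩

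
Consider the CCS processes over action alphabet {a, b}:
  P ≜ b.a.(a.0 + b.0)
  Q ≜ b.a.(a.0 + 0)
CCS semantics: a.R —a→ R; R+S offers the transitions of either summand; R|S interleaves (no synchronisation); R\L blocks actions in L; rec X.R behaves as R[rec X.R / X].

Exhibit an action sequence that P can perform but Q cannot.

Reachable graph of P (4 states):
  s0 = b.a.(a.0 + b.0) ⊢ =b=> s1
  s1 = a.(a.0 + b.0) ⊢ =a=> s2
  s2 = a.0 + b.0 ⊢ =a=> s3, =b=> s3
  s3 = 0 ⊢ stopped
Reachable graph of Q (4 states):
  t0 = b.a.(a.0 + 0) ⊢ =b=> t1
  t1 = a.(a.0 + 0) ⊢ =a=> t2
  t2 = a.0 + 0 ⊢ =a=> t3
  t3 = 0 ⊢ stopped
Run σ = ⟨bab⟩ on P: start {s0}
  after b @ step 1: {s1}
  after a @ step 2: {s2}
  after b @ step 3: {s3}
  P completes σ.
Run σ = ⟨bab⟩ on Q: start {t0}
  after b @ step 1: {t1}
  after a @ step 2: {t2}
  after b @ step 3: ∅  — Q cannot continue

bab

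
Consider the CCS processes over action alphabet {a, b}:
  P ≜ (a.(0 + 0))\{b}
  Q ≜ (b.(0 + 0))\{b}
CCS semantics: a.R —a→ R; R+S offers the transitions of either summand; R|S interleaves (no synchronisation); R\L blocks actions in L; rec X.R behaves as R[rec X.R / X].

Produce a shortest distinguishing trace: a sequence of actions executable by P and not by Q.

LTS(P): 2 reachable states
  u0 = (a.(0 + 0))\{b} → —a→ u1
  u1 = (0 + 0)\{b} → deadlocked
LTS(Q): 1 reachable states
  v0 = (b.(0 + 0))\{b} → deadlocked
Executing a from P (initial set {u0}):
  step 1 (a): {u1}
  — P admits the full trace.
Executing a from Q (initial set {v0}):
  step 1 (a): ∅  — Q cannot continue

a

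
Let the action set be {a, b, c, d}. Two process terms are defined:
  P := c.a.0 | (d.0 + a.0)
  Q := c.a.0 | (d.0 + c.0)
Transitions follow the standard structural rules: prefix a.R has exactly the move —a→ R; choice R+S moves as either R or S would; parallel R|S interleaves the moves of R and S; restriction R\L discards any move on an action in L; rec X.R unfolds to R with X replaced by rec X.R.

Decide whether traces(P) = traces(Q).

Reachable graph of P (6 states):
  m0 = c.a.0 | (d.0 + a.0) has moves =a=> m1, =c=> m2, =d=> m1
  m1 = c.a.0 | 0 has moves =c=> m3
  m2 = a.0 | (d.0 + a.0) has moves =a=> m3, =a=> m4, =d=> m3
  m3 = a.0 | 0 has moves =a=> m5
  m4 = 0 | (d.0 + a.0) has moves =a=> m5, =d=> m5
  m5 = 0 | 0 has moves ∅
Reachable graph of Q (6 states):
  n0 = c.a.0 | (d.0 + c.0) has moves =c=> n1, =c=> n2, =d=> n2
  n1 = a.0 | (d.0 + c.0) has moves =a=> n3, =c=> n4, =d=> n4
  n2 = c.a.0 | 0 has moves =c=> n4
  n3 = 0 | (d.0 + c.0) has moves =c=> n5, =d=> n5
  n4 = a.0 | 0 has moves =a=> n5
  n5 = 0 | 0 has moves ∅
Run σ = ⟨a⟩ on P: start {m0}
  [1] a ⇒ {m1}
  ✓ P
Run σ = ⟨a⟩ on Q: start {n0}
  [1] a ⇒ ∅ (Q stuck)

NO — witness ⟨a⟩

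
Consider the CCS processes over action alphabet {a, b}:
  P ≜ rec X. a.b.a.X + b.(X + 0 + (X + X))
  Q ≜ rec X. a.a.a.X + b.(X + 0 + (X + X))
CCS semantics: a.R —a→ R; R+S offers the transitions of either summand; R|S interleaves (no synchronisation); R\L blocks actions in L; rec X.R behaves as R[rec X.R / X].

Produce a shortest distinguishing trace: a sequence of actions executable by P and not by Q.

LTS(P): 4 reachable states
  m0 = rec X. a.b.a.X + b.(X + 0 + (X + X)) has moves ··a··> m1, ··b··> m2
  m1 = b.a.(rec X. a.b.a.X + b.(X + 0 + (X + X))) has moves ··b··> m3
  m2 = (rec X. a.b.a.X + b.(X + 0 + (X + X))) + 0 + ((rec X. a.b.a.X + b.(X + 0 + (X + X))) + (rec X. a.b.a.X + b.(X + 0 + (X + X)))) has moves ··a··> m1, ··b··> m2
  m3 = a.(rec X. a.b.a.X + b.(X + 0 + (X + X))) has moves ··a··> m0
LTS(Q): 4 reachable states
  n0 = rec X. a.a.a.X + b.(X + 0 + (X + X)) has moves ··a··> n1, ··b··> n2
  n1 = a.a.(rec X. a.a.a.X + b.(X + 0 + (X + X))) has moves ··a··> n3
  n2 = (rec X. a.a.a.X + b.(X + 0 + (X + X))) + 0 + ((rec X. a.a.a.X + b.(X + 0 + (X + X))) + (rec X. a.a.a.X + b.(X + 0 + (X + X)))) has moves ··a··> n1, ··b··> n2
  n3 = a.(rec X. a.a.a.X + b.(X + 0 + (X + X))) has moves ··a··> n0
Executing ab from P (initial set {m0}):
  step 1 (a): {m1}
  step 2 (b): {m3}
  — P admits the full trace.
Executing ab from Q (initial set {n0}):
  step 1 (a): {n1}
  step 2 (b): ∅ (Q stuck)

ab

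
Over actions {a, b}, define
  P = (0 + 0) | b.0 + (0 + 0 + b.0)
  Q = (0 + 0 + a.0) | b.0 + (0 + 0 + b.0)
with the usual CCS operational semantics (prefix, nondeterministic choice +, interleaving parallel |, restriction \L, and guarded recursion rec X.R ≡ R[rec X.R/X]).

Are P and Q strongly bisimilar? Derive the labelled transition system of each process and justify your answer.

NO

LTS(P): 3 reachable states
  m0 = (0 + 0) | b.0 + (0 + 0 + b.0) → ··b··> m1, ··b··> m2
  m1 = (0 + 0) | 0 → (no moves)
  m2 = 0 → (no moves)
LTS(Q): 5 reachable states
  n0 = (0 + 0 + a.0) | b.0 + (0 + 0 + b.0) → ··a··> n1, ··b··> n2, ··b··> n3
  n1 = 0 | b.0 → ··b··> n4
  n2 = (0 + 0 + a.0) | 0 → ··a··> n4
  n3 = 0 → (no moves)
  n4 = 0 | 0 → (no moves)
Coarsest stable partition (strong bisimilarity classes):
  B0 = {m0, n1}
  B1 = {m1, m2, n3, n4}
  B2 = {n0}
  B3 = {n2}
m0 ∈ B0, n0 ∈ B2 → different blocks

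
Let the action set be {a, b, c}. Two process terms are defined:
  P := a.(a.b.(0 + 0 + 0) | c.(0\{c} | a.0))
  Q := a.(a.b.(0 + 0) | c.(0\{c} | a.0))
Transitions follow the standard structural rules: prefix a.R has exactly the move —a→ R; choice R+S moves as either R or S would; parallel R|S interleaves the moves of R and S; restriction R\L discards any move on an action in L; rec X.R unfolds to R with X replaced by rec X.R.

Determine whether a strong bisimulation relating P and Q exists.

P ~ Q

Reachable graph of P (10 states):
  u0 = a.(a.b.(0 + 0 + 0) | c.(0\{c} | a.0)) | -a-> u1
  u1 = a.b.(0 + 0 + 0) | c.(0\{c} | a.0) | -a-> u2, -c-> u3
  u2 = b.(0 + 0 + 0) | c.(0\{c} | a.0) | -b-> u4, -c-> u5
  u3 = a.b.(0 + 0 + 0) | (0\{c} | a.0) | -a-> u5, -a-> u6
  u4 = (0 + 0 + 0) | c.(0\{c} | a.0) | -c-> u7
  u5 = b.(0 + 0 + 0) | (0\{c} | a.0) | -a-> u8, -b-> u7
  u6 = a.b.(0 + 0 + 0) | (0\{c} | 0) | -a-> u8
  u7 = (0 + 0 + 0) | (0\{c} | a.0) | -a-> u9
  u8 = b.(0 + 0 + 0) | (0\{c} | 0) | -b-> u9
  u9 = (0 + 0 + 0) | (0\{c} | 0) | stopped
Reachable graph of Q (10 states):
  v0 = a.(a.b.(0 + 0) | c.(0\{c} | a.0)) | -a-> v1
  v1 = a.b.(0 + 0) | c.(0\{c} | a.0) | -a-> v2, -c-> v3
  v2 = b.(0 + 0) | c.(0\{c} | a.0) | -b-> v4, -c-> v5
  v3 = a.b.(0 + 0) | (0\{c} | a.0) | -a-> v5, -a-> v6
  v4 = (0 + 0) | c.(0\{c} | a.0) | -c-> v7
  v5 = b.(0 + 0) | (0\{c} | a.0) | -a-> v8, -b-> v7
  v6 = a.b.(0 + 0) | (0\{c} | 0) | -a-> v8
  v7 = (0 + 0) | (0\{c} | a.0) | -a-> v9
  v8 = b.(0 + 0) | (0\{c} | 0) | -b-> v9
  v9 = (0 + 0) | (0\{c} | 0) | stopped
Bisimilarity quotient blocks:
  B0 = {u0, v0}
  B1 = {u1, v1}
  B2 = {u2, v2}
  B3 = {u4, v4}
  B4 = {u7, v7}
  B5 = {u9, v9}
  B6 = {u5, v5}
  B7 = {u8, v8}
  B8 = {u3, v3}
  B9 = {u6, v6}
u0 ∈ B0, v0 ∈ B0 → same block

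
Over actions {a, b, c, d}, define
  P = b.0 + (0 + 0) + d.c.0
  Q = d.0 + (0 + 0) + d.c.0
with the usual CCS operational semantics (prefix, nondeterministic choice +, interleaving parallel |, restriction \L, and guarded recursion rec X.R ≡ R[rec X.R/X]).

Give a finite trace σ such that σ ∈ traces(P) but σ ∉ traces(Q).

b

LTS(P): 3 reachable states
  m0 = b.0 + (0 + 0) + d.c.0 → =b=> m1, =d=> m2
  m1 = 0 → deadlocked
  m2 = c.0 → =c=> m1
LTS(Q): 3 reachable states
  n0 = d.0 + (0 + 0) + d.c.0 → =d=> n1, =d=> n2
  n1 = 0 → deadlocked
  n2 = c.0 → =c=> n1
Trace ⟨b⟩ through P, begin at {m0}:
  [1] b ⇒ {m1}
  P completes σ.
Trace ⟨b⟩ through Q, begin at {n0}:
  [1] b ⇒ ∅ (Q stuck)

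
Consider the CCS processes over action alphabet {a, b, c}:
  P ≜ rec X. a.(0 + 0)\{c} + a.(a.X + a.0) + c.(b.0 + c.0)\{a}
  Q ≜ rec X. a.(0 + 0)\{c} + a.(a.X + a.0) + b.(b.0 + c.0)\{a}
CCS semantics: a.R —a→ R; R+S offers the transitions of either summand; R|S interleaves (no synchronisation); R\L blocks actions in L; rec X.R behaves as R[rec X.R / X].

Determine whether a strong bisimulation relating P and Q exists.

P ≁ Q

P's transition system — 6 states:
  u0 = rec X. a.(0 + 0)\{c} + a.(a.X + a.0) + c.(b.0 + c.0)\{a} ⊢ --a--▸ u1, --a--▸ u2, --c--▸ u3
  u1 = (0 + 0)\{c} ⊢ (no moves)
  u2 = a.(rec X. a.(0 + 0)\{c} + a.(a.X + a.0) + c.(b.0 + c.0)\{a}) + a.0 ⊢ --a--▸ u0, --a--▸ u4
  u3 = (b.0 + c.0)\{a} ⊢ --b--▸ u5, --c--▸ u5
  u4 = 0 ⊢ (no moves)
  u5 = 0\{a} ⊢ (no moves)
Q's transition system — 6 states:
  v0 = rec X. a.(0 + 0)\{c} + a.(a.X + a.0) + b.(b.0 + c.0)\{a} ⊢ --a--▸ v1, --a--▸ v2, --b--▸ v3
  v1 = (0 + 0)\{c} ⊢ (no moves)
  v2 = a.(rec X. a.(0 + 0)\{c} + a.(a.X + a.0) + b.(b.0 + c.0)\{a}) + a.0 ⊢ --a--▸ v0, --a--▸ v4
  v3 = (b.0 + c.0)\{a} ⊢ --b--▸ v5, --c--▸ v5
  v4 = 0 ⊢ (no moves)
  v5 = 0\{a} ⊢ (no moves)
Coarsest stable partition (strong bisimilarity classes):
  B0 = {u0}
  B1 = {u2}
  B2 = {u1, u4, u5, v1, v4, v5}
  B3 = {u3, v3}
  B4 = {v0}
  B5 = {v2}
u0 ∈ B0, v0 ∈ B4 → different blocks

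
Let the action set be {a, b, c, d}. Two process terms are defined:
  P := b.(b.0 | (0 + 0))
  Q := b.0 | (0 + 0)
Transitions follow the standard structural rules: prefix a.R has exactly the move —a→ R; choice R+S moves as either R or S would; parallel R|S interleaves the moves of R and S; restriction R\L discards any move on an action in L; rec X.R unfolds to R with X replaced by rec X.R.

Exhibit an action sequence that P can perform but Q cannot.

bb

Reachable graph of P (3 states):
  m0 = b.(b.0 | (0 + 0)) ⊢ -b-> m1
  m1 = b.0 | (0 + 0) ⊢ -b-> m2
  m2 = 0 | (0 + 0) ⊢ stopped
Reachable graph of Q (2 states):
  n0 = b.0 | (0 + 0) ⊢ -b-> n1
  n1 = 0 | (0 + 0) ⊢ stopped
Executing bb from P (initial set {m0}):
  after b @ step 1: {m1}
  after b @ step 2: {m2}
  P completes σ.
Executing bb from Q (initial set {n0}):
  after b @ step 1: {n1}
  after b @ step 2: no successor for Q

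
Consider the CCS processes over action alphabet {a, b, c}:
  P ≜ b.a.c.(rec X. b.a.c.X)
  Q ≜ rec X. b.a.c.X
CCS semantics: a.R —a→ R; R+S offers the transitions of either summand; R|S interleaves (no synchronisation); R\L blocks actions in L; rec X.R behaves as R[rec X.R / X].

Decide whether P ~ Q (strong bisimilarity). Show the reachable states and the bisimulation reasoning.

P ~ Q

Reachable graph of P (4 states):
  p0 = b.a.c.(rec X. b.a.c.X) → -b-> p1
  p1 = a.c.(rec X. b.a.c.X) → -a-> p2
  p2 = c.(rec X. b.a.c.X) → -c-> p3
  p3 = rec X. b.a.c.X → -b-> p1
Reachable graph of Q (3 states):
  q0 = rec X. b.a.c.X → -b-> q1
  q1 = a.c.(rec X. b.a.c.X) → -a-> q2
  q2 = c.(rec X. b.a.c.X) → -c-> q0
Bisimilarity quotient blocks:
  B0 = {p0, p3, q0}
  B1 = {p1, q1}
  B2 = {p2, q2}
p0 ∈ B0, q0 ∈ B0 → same block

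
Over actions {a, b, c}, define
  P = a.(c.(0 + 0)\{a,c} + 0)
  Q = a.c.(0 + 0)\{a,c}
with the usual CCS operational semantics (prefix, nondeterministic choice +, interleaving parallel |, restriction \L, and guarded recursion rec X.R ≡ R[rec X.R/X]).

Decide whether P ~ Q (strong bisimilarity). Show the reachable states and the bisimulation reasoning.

YES

P's transition system — 3 states:
  s0 = a.(c.(0 + 0)\{a,c} + 0) ⊢ -a-> s1
  s1 = c.(0 + 0)\{a,c} + 0 ⊢ -c-> s2
  s2 = (0 + 0)\{a,c} ⊢ (no moves)
Q's transition system — 3 states:
  t0 = a.c.(0 + 0)\{a,c} ⊢ -a-> t1
  t1 = c.(0 + 0)\{a,c} ⊢ -c-> t2
  t2 = (0 + 0)\{a,c} ⊢ (no moves)
Bisimilarity quotient blocks:
  B0 = {s0, t0}
  B1 = {s1, t1}
  B2 = {s2, t2}
s0 ∈ B0, t0 ∈ B0 → same block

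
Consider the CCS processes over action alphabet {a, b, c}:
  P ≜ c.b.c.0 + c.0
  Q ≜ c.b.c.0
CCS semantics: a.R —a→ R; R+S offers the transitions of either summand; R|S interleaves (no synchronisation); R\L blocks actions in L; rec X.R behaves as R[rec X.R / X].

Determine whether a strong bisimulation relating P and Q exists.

Reachable graph of P (4 states):
  p0 = c.b.c.0 + c.0 :: ··c··> p1, ··c··> p2
  p1 = 0 :: deadlocked
  p2 = b.c.0 :: ··b··> p3
  p3 = c.0 :: ··c··> p1
Reachable graph of Q (4 states):
  q0 = c.b.c.0 :: ··c··> q1
  q1 = b.c.0 :: ··b··> q2
  q2 = c.0 :: ··c··> q3
  q3 = 0 :: deadlocked
Coarsest stable partition (strong bisimilarity classes):
  B0 = {p0}
  B1 = {p2, q1}
  B2 = {p3, q2}
  B3 = {p1, q3}
  B4 = {q0}
p0 ∈ B0, q0 ∈ B4 → different blocks

not bisimilar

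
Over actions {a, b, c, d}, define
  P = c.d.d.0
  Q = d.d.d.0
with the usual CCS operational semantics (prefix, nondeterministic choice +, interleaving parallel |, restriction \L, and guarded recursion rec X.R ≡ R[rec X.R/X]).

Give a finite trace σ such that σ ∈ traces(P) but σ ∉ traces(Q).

Reachable graph of P (4 states):
  s0 = c.d.d.0 | --c--▸ s1
  s1 = d.d.0 | --d--▸ s2
  s2 = d.0 | --d--▸ s3
  s3 = 0 | ·
Reachable graph of Q (4 states):
  t0 = d.d.d.0 | --d--▸ t1
  t1 = d.d.0 | --d--▸ t2
  t2 = d.0 | --d--▸ t3
  t3 = 0 | ·
Run σ = ⟨c⟩ on P: start {s0}
  after c @ step 1: {s1}
  P completes σ.
Run σ = ⟨c⟩ on Q: start {t0}
  after c @ step 1: ∅ (Q stuck)

c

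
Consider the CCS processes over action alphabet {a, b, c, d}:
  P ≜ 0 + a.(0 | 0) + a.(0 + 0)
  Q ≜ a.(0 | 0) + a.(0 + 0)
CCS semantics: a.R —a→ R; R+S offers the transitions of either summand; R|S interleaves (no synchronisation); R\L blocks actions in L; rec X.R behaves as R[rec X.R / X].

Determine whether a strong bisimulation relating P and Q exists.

LTS(P): 3 reachable states
  m0 = 0 + a.(0 | 0) + a.(0 + 0) | --a--▸ m1, --a--▸ m2
  m1 = 0 + 0 | ∅
  m2 = 0 | 0 | ∅
LTS(Q): 3 reachable states
  n0 = a.(0 | 0) + a.(0 + 0) | --a--▸ n1, --a--▸ n2
  n1 = 0 + 0 | ∅
  n2 = 0 | 0 | ∅
Partition-refinement fixed point:
  B0 = {m0, n0}
  B1 = {m1, m2, n1, n2}
m0 ∈ B0, n0 ∈ B0 → same block

YES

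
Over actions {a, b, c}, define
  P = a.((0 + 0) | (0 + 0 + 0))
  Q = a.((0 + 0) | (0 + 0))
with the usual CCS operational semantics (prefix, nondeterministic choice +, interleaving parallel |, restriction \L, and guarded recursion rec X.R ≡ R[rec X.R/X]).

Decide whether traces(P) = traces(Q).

P's transition system — 2 states:
  u0 = a.((0 + 0) | (0 + 0 + 0)) ⊢ -a-> u1
  u1 = (0 + 0) | (0 + 0 + 0) ⊢ ∅
Q's transition system — 2 states:
  v0 = a.((0 + 0) | (0 + 0)) ⊢ -a-> v1
  v1 = (0 + 0) | (0 + 0) ⊢ ∅
Coarsest stable partition (strong bisimilarity classes):
  B0 = {u0, v0}
  B1 = {u1, v1}
u0 ∈ B0, v0 ∈ B0 → same block
Bisimilar ⇒ trace-equivalent.

YES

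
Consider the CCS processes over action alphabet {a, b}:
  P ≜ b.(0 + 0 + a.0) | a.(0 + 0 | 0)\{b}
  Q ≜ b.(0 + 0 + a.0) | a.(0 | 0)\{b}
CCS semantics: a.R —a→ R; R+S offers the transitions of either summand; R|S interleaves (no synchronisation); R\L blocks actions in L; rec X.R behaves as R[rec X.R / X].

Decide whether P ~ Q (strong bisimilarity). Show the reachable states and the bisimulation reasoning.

bisimilar

Reachable graph of P (6 states):
  m0 = b.(0 + 0 + a.0) | a.(0 + 0 | 0)\{b} :: ··a··> m1, ··b··> m2
  m1 = b.(0 + 0 + a.0) | (0 + 0 | 0)\{b} :: ··b··> m3
  m2 = (0 + 0 + a.0) | a.(0 + 0 | 0)\{b} :: ··a··> m3, ··a··> m4
  m3 = (0 + 0 + a.0) | (0 + 0 | 0)\{b} :: ··a··> m5
  m4 = 0 | a.(0 + 0 | 0)\{b} :: ··a··> m5
  m5 = 0 | (0 + 0 | 0)\{b} :: ∅
Reachable graph of Q (6 states):
  n0 = b.(0 + 0 + a.0) | a.(0 | 0)\{b} :: ··a··> n1, ··b··> n2
  n1 = b.(0 + 0 + a.0) | (0 | 0)\{b} :: ··b··> n3
  n2 = (0 + 0 + a.0) | a.(0 | 0)\{b} :: ··a··> n3, ··a··> n4
  n3 = (0 + 0 + a.0) | (0 | 0)\{b} :: ··a··> n5
  n4 = 0 | a.(0 | 0)\{b} :: ··a··> n5
  n5 = 0 | (0 | 0)\{b} :: ∅
Bisimilarity quotient blocks:
  B0 = {m0, n0}
  B1 = {m2, n2}
  B2 = {m3, m4, n3, n4}
  B3 = {m5, n5}
  B4 = {m1, n1}
m0 ∈ B0, n0 ∈ B0 → same block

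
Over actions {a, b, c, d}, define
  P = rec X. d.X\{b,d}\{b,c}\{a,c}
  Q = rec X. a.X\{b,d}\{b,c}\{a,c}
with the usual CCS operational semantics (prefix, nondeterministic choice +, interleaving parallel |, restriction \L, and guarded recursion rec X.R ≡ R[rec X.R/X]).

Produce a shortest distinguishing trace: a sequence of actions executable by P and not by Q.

Reachable graph of P (2 states):
  m0 = rec X. d.X\{b,d}\{b,c}\{a,c} :: -d-> m1
  m1 = (rec X. d.X\{b,d}\{b,c}\{a,c})\{b,d}\{b,c}\{a,c} :: stopped
Reachable graph of Q (2 states):
  n0 = rec X. a.X\{b,d}\{b,c}\{a,c} :: -a-> n1
  n1 = (rec X. a.X\{b,d}\{b,c}\{a,c})\{b,d}\{b,c}\{a,c} :: stopped
Trace ⟨d⟩ through P, begin at {m0}:
  after d @ step 1: {m1}
  P completes σ.
Trace ⟨d⟩ through Q, begin at {n0}:
  after d @ step 1: ∅ (Q stuck)

d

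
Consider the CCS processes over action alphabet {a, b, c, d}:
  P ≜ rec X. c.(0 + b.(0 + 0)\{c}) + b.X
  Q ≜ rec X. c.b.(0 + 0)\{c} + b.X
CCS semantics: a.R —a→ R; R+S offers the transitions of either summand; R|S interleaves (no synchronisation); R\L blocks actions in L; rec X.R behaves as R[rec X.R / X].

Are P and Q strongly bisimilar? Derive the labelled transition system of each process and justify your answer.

YES

P's transition system — 3 states:
  m0 = rec X. c.(0 + b.(0 + 0)\{c}) + b.X → -b-> m0, -c-> m1
  m1 = 0 + b.(0 + 0)\{c} → -b-> m2
  m2 = (0 + 0)\{c} → (no moves)
Q's transition system — 3 states:
  n0 = rec X. c.b.(0 + 0)\{c} + b.X → -b-> n0, -c-> n1
  n1 = b.(0 + 0)\{c} → -b-> n2
  n2 = (0 + 0)\{c} → (no moves)
Bisimilarity quotient blocks:
  B0 = {m0, n0}
  B1 = {m1, n1}
  B2 = {m2, n2}
m0 ∈ B0, n0 ∈ B0 → same block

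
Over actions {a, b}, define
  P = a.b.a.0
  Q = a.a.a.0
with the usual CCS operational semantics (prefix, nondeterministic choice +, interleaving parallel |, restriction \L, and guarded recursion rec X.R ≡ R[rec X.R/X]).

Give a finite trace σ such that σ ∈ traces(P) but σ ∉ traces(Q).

ab

P's transition system — 4 states:
  s0 = a.b.a.0 | --a--▸ s1
  s1 = b.a.0 | --b--▸ s2
  s2 = a.0 | --a--▸ s3
  s3 = 0 | deadlocked
Q's transition system — 4 states:
  t0 = a.a.a.0 | --a--▸ t1
  t1 = a.a.0 | --a--▸ t2
  t2 = a.0 | --a--▸ t3
  t3 = 0 | deadlocked
Run σ = ⟨ab⟩ on P: start {s0}
  step 1 (a): {s1}
  step 2 (b): {s2}
  ✓ P
Run σ = ⟨ab⟩ on Q: start {t0}
  step 1 (a): {t1}
  step 2 (b): ∅ (Q stuck)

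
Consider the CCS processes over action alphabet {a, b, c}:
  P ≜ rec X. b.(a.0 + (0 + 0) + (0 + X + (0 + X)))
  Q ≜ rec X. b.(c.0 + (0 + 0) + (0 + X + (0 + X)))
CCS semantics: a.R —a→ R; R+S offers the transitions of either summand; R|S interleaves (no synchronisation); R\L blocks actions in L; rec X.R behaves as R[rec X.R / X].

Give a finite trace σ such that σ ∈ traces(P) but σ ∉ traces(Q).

ba

P's transition system — 3 states:
  s0 = rec X. b.(a.0 + (0 + 0) + (0 + X + (0 + X))) has moves —b→ s1
  s1 = a.0 + (0 + 0) + (0 + (rec X. b.(a.0 + (0 + 0) + (0 + X + (0 + X)))) + (0 + (rec X. b.(a.0 + (0 + 0) + (0 + X + (0 + X)))))) has moves —a→ s2, —b→ s1
  s2 = 0 has moves deadlocked
Q's transition system — 3 states:
  t0 = rec X. b.(c.0 + (0 + 0) + (0 + X + (0 + X))) has moves —b→ t1
  t1 = c.0 + (0 + 0) + (0 + (rec X. b.(c.0 + (0 + 0) + (0 + X + (0 + X)))) + (0 + (rec X. b.(c.0 + (0 + 0) + (0 + X + (0 + X)))))) has moves —b→ t1, —c→ t2
  t2 = 0 has moves deadlocked
Run σ = ⟨ba⟩ on P: start {s0}
  after b @ step 1: {s1}
  after a @ step 2: {s2}
  ✓ P
Run σ = ⟨ba⟩ on Q: start {t0}
  after b @ step 1: {t1}
  after a @ step 2: ∅ (Q stuck)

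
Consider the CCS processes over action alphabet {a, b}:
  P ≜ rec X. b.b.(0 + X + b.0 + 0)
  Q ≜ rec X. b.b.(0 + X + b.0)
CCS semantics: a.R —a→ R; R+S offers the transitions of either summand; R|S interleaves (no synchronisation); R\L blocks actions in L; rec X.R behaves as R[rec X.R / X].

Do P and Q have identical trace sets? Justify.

LTS(P): 4 reachable states
  u0 = rec X. b.b.(0 + X + b.0 + 0) ⊢ =b=> u1
  u1 = b.(0 + (rec X. b.b.(0 + X + b.0 + 0)) + b.0 + 0) ⊢ =b=> u2
  u2 = 0 + (rec X. b.b.(0 + X + b.0 + 0)) + b.0 + 0 ⊢ =b=> u1, =b=> u3
  u3 = 0 ⊢ stopped
LTS(Q): 4 reachable states
  v0 = rec X. b.b.(0 + X + b.0) ⊢ =b=> v1
  v1 = b.(0 + (rec X. b.b.(0 + X + b.0)) + b.0) ⊢ =b=> v2
  v2 = 0 + (rec X. b.b.(0 + X + b.0)) + b.0 ⊢ =b=> v1, =b=> v3
  v3 = 0 ⊢ stopped
Partition-refinement fixed point:
  B0 = {u0, v0}
  B1 = {u1, v1}
  B2 = {u2, v2}
  B3 = {u3, v3}
u0 ∈ B0, v0 ∈ B0 → same block
Bisimilar ⇒ trace-equivalent.

trace-equivalent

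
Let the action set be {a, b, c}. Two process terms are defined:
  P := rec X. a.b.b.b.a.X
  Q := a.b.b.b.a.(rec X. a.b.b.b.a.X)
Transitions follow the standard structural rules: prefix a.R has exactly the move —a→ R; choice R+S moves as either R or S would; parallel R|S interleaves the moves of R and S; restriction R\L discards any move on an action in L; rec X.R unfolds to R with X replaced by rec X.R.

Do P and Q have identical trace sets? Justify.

Reachable graph of P (5 states):
  m0 = rec X. a.b.b.b.a.X has moves ··a··> m1
  m1 = b.b.b.a.(rec X. a.b.b.b.a.X) has moves ··b··> m2
  m2 = b.b.a.(rec X. a.b.b.b.a.X) has moves ··b··> m3
  m3 = b.a.(rec X. a.b.b.b.a.X) has moves ··b··> m4
  m4 = a.(rec X. a.b.b.b.a.X) has moves ··a··> m0
Reachable graph of Q (6 states):
  n0 = a.b.b.b.a.(rec X. a.b.b.b.a.X) has moves ··a··> n1
  n1 = b.b.b.a.(rec X. a.b.b.b.a.X) has moves ··b··> n2
  n2 = b.b.a.(rec X. a.b.b.b.a.X) has moves ··b··> n3
  n3 = b.a.(rec X. a.b.b.b.a.X) has moves ··b··> n4
  n4 = a.(rec X. a.b.b.b.a.X) has moves ··a··> n5
  n5 = rec X. a.b.b.b.a.X has moves ··a··> n1
Coarsest stable partition (strong bisimilarity classes):
  B0 = {m0, n0, n5}
  B1 = {m1, n1}
  B2 = {m2, n2}
  B3 = {m3, n3}
  B4 = {m4, n4}
m0 ∈ B0, n0 ∈ B0 → same block
Bisimilar ⇒ trace-equivalent.

YES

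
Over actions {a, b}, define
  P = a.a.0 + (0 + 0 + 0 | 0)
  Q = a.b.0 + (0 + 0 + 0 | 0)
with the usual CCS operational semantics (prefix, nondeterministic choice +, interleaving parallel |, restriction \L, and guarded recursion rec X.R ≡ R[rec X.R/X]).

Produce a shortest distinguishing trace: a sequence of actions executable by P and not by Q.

aa

Reachable graph of P (3 states):
  s0 = a.a.0 + (0 + 0 + 0 | 0) ⊢ —a→ s1
  s1 = a.0 ⊢ —a→ s2
  s2 = 0 ⊢ deadlocked
Reachable graph of Q (3 states):
  t0 = a.b.0 + (0 + 0 + 0 | 0) ⊢ —a→ t1
  t1 = b.0 ⊢ —b→ t2
  t2 = 0 ⊢ deadlocked
Trace ⟨aa⟩ through P, begin at {s0}:
  [1] a ⇒ {s1}
  [2] a ⇒ {s2}
  P completes σ.
Trace ⟨aa⟩ through Q, begin at {t0}:
  [1] a ⇒ {t1}
  [2] a ⇒ ∅ (Q stuck)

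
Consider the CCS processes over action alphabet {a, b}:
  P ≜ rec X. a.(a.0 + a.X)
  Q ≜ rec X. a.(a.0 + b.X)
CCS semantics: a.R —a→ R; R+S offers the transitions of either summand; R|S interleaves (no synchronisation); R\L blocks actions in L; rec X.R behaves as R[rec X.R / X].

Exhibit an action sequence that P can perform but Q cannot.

LTS(P): 3 reachable states
  s0 = rec X. a.(a.0 + a.X) | ··a··> s1
  s1 = a.0 + a.(rec X. a.(a.0 + a.X)) | ··a··> s0, ··a··> s2
  s2 = 0 | ∅
LTS(Q): 3 reachable states
  t0 = rec X. a.(a.0 + b.X) | ··a··> t1
  t1 = a.0 + b.(rec X. a.(a.0 + b.X)) | ··a··> t2, ··b··> t0
  t2 = 0 | ∅
Executing aaa from P (initial set {s0}):
  after a @ step 1: {s1}
  after a @ step 2: {s0, s2}
  after a @ step 3: {s1}
  ✓ P
Executing aaa from Q (initial set {t0}):
  after a @ step 1: {t1}
  after a @ step 2: {t2}
  after a @ step 3: no successor for Q

aaa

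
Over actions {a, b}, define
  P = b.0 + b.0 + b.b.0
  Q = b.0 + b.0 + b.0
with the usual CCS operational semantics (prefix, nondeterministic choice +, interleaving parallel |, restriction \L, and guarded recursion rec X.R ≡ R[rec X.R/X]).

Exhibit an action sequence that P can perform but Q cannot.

P's transition system — 3 states:
  m0 = b.0 + b.0 + b.b.0 :: --b--▸ m1, --b--▸ m2
  m1 = 0 :: (no moves)
  m2 = b.0 :: --b--▸ m1
Q's transition system — 2 states:
  n0 = b.0 + b.0 + b.0 :: --b--▸ n1
  n1 = 0 :: (no moves)
Executing bb from P (initial set {m0}):
  after b @ step 1: {m1, m2}
  after b @ step 2: {m1}
  ✓ P
Executing bb from Q (initial set {n0}):
  after b @ step 1: {n1}
  after b @ step 2: ∅ (Q stuck)

bb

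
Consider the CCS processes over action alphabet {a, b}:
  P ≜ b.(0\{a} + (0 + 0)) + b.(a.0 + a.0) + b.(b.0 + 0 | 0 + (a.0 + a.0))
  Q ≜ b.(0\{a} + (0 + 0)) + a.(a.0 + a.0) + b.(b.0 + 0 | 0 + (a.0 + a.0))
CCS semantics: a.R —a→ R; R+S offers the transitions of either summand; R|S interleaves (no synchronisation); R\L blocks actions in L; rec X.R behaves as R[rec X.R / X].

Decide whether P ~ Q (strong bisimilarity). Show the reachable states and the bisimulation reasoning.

NO

LTS(P): 5 reachable states
  p0 = b.(0\{a} + (0 + 0)) + b.(a.0 + a.0) + b.(b.0 + 0 | 0 + (a.0 + a.0)) → —b→ p1, —b→ p2, —b→ p3
  p1 = 0\{a} + (0 + 0) → stopped
  p2 = a.0 + a.0 → —a→ p4
  p3 = b.0 + 0 | 0 + (a.0 + a.0) → —a→ p4, —b→ p4
  p4 = 0 → stopped
LTS(Q): 5 reachable states
  q0 = b.(0\{a} + (0 + 0)) + a.(a.0 + a.0) + b.(b.0 + 0 | 0 + (a.0 + a.0)) → —a→ q1, —b→ q2, —b→ q3
  q1 = a.0 + a.0 → —a→ q4
  q2 = 0\{a} + (0 + 0) → stopped
  q3 = b.0 + 0 | 0 + (a.0 + a.0) → —a→ q4, —b→ q4
  q4 = 0 → stopped
Bisimilarity quotient blocks:
  B0 = {p0}
  B1 = {p2, q1}
  B2 = {p1, p4, q2, q4}
  B3 = {p3, q3}
  B4 = {q0}
p0 ∈ B0, q0 ∈ B4 → different blocks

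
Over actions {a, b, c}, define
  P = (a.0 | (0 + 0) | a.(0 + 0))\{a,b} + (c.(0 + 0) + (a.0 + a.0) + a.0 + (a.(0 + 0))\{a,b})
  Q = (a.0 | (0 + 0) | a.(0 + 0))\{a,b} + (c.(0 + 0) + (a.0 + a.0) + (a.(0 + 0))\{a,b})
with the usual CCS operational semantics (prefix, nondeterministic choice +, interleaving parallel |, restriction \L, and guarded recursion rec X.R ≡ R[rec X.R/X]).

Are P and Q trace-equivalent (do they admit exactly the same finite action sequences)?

LTS(P): 3 reachable states
  p0 = (a.0 | (0 + 0) | a.(0 + 0))\{a,b} + (c.(0 + 0) + (a.0 + a.0) + a.0 + (a.(0 + 0))\{a,b}) | -a-> p1, -c-> p2
  p1 = 0 | deadlocked
  p2 = 0 + 0 | deadlocked
LTS(Q): 3 reachable states
  q0 = (a.0 | (0 + 0) | a.(0 + 0))\{a,b} + (c.(0 + 0) + (a.0 + a.0) + (a.(0 + 0))\{a,b}) | -a-> q1, -c-> q2
  q1 = 0 | deadlocked
  q2 = 0 + 0 | deadlocked
Bisimilarity quotient blocks:
  B0 = {p0, q0}
  B1 = {p1, p2, q1, q2}
p0 ∈ B0, q0 ∈ B0 → same block
Bisimilar ⇒ trace-equivalent.

YES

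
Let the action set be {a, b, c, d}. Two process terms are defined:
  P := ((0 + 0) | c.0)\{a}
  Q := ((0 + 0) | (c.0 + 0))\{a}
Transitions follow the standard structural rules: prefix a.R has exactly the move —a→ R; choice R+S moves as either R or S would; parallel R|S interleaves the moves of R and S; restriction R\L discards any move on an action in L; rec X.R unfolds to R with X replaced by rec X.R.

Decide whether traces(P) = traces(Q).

LTS(P): 2 reachable states
  s0 = ((0 + 0) | c.0)\{a} has moves =c=> s1
  s1 = ((0 + 0) | 0)\{a} has moves stopped
LTS(Q): 2 reachable states
  t0 = ((0 + 0) | (c.0 + 0))\{a} has moves =c=> t1
  t1 = ((0 + 0) | 0)\{a} has moves stopped
Partition-refinement fixed point:
  B0 = {s0, t0}
  B1 = {s1, t1}
s0 ∈ B0, t0 ∈ B0 → same block
Bisimilar ⇒ trace-equivalent.

YES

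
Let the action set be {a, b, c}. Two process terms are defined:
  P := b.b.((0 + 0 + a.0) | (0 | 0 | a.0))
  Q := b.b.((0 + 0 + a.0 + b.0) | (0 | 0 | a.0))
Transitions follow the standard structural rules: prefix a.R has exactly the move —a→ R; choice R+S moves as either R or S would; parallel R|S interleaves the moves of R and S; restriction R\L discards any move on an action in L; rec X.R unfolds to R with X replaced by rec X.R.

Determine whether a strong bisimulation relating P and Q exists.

Reachable graph of P (6 states):
  s0 = b.b.((0 + 0 + a.0) | (0 | 0 | a.0)) :: —b→ s1
  s1 = b.((0 + 0 + a.0) | (0 | 0 | a.0)) :: —b→ s2
  s2 = (0 + 0 + a.0) | (0 | 0 | a.0) :: —a→ s3, —a→ s4
  s3 = (0 + 0 + a.0) | (0 | 0 | 0) :: —a→ s5
  s4 = 0 | (0 | 0 | a.0) :: —a→ s5
  s5 = 0 | (0 | 0 | 0) :: (no moves)
Reachable graph of Q (6 states):
  t0 = b.b.((0 + 0 + a.0 + b.0) | (0 | 0 | a.0)) :: —b→ t1
  t1 = b.((0 + 0 + a.0 + b.0) | (0 | 0 | a.0)) :: —b→ t2
  t2 = (0 + 0 + a.0 + b.0) | (0 | 0 | a.0) :: —a→ t3, —a→ t4, —b→ t4
  t3 = (0 + 0 + a.0 + b.0) | (0 | 0 | 0) :: —a→ t5, —b→ t5
  t4 = 0 | (0 | 0 | a.0) :: —a→ t5
  t5 = 0 | (0 | 0 | 0) :: (no moves)
Bisimilarity quotient blocks:
  B0 = {s0}
  B1 = {s1}
  B2 = {s2}
  B3 = {s3, s4, t4}
  B4 = {s5, t5}
  B5 = {t0}
  B6 = {t1}
  B7 = {t2}
  B8 = {t3}
s0 ∈ B0, t0 ∈ B5 → different blocks

P ≁ Q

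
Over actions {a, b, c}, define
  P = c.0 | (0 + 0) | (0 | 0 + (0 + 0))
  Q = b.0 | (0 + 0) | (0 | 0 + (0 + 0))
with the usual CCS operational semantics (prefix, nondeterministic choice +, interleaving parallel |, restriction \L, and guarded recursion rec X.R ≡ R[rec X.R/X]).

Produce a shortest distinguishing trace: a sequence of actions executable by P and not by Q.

c

P's transition system — 2 states:
  p0 = c.0 | (0 + 0) | (0 | 0 + (0 + 0)) ⊢ -c-> p1
  p1 = 0 | (0 + 0) | (0 | 0 + (0 + 0)) ⊢ ∅
Q's transition system — 2 states:
  q0 = b.0 | (0 + 0) | (0 | 0 + (0 + 0)) ⊢ -b-> q1
  q1 = 0 | (0 + 0) | (0 | 0 + (0 + 0)) ⊢ ∅
Trace ⟨c⟩ through P, begin at {p0}:
  after c @ step 1: {p1}
  — P admits the full trace.
Trace ⟨c⟩ through Q, begin at {q0}:
  after c @ step 1: ∅  — Q cannot continue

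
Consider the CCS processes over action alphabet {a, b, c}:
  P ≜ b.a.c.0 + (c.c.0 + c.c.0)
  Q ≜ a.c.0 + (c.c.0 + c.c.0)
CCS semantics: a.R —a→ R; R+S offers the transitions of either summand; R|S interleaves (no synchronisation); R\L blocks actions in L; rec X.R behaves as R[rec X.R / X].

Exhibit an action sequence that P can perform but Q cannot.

P's transition system — 4 states:
  u0 = b.a.c.0 + (c.c.0 + c.c.0) has moves ··b··> u1, ··c··> u2
  u1 = a.c.0 has moves ··a··> u2
  u2 = c.0 has moves ··c··> u3
  u3 = 0 has moves deadlocked
Q's transition system — 3 states:
  v0 = a.c.0 + (c.c.0 + c.c.0) has moves ··a··> v1, ··c··> v1
  v1 = c.0 has moves ··c··> v2
  v2 = 0 has moves deadlocked
Trace ⟨b⟩ through P, begin at {u0}:
  [1] b ⇒ {u1}
  P completes σ.
Trace ⟨b⟩ through Q, begin at {v0}:
  [1] b ⇒ ∅  — Q cannot continue

b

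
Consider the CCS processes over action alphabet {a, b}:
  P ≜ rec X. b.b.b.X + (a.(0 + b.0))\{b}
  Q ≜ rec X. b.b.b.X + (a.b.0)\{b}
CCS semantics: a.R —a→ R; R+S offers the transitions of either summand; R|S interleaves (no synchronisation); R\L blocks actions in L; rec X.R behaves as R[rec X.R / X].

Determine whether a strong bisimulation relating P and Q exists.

P ~ Q

LTS(P): 4 reachable states
  u0 = rec X. b.b.b.X + (a.(0 + b.0))\{b} | —a→ u1, —b→ u2
  u1 = (0 + b.0)\{b} | deadlocked
  u2 = b.b.(rec X. b.b.b.X + (a.(0 + b.0))\{b}) | —b→ u3
  u3 = b.(rec X. b.b.b.X + (a.(0 + b.0))\{b}) | —b→ u0
LTS(Q): 4 reachable states
  v0 = rec X. b.b.b.X + (a.b.0)\{b} | —a→ v1, —b→ v2
  v1 = (b.0)\{b} | deadlocked
  v2 = b.b.(rec X. b.b.b.X + (a.b.0)\{b}) | —b→ v3
  v3 = b.(rec X. b.b.b.X + (a.b.0)\{b}) | —b→ v0
Partition-refinement fixed point:
  B0 = {u0, v0}
  B1 = {u2, v2}
  B2 = {u3, v3}
  B3 = {u1, v1}
u0 ∈ B0, v0 ∈ B0 → same block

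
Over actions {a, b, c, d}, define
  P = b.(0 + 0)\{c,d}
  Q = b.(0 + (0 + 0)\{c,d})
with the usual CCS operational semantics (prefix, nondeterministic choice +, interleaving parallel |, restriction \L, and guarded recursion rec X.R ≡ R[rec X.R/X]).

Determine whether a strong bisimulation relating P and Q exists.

P's transition system — 2 states:
  p0 = b.(0 + 0)\{c,d} has moves —b→ p1
  p1 = (0 + 0)\{c,d} has moves ∅
Q's transition system — 2 states:
  q0 = b.(0 + (0 + 0)\{c,d}) has moves —b→ q1
  q1 = 0 + (0 + 0)\{c,d} has moves ∅
Partition-refinement fixed point:
  B0 = {p0, q0}
  B1 = {p1, q1}
p0 ∈ B0, q0 ∈ B0 → same block

bisimilar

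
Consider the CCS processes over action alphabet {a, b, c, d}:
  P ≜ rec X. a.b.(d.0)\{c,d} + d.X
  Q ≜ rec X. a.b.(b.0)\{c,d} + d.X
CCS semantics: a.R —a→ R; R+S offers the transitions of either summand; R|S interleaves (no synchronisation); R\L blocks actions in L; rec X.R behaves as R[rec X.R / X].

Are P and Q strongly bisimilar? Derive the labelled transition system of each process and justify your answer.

P ≁ Q

P's transition system — 3 states:
  s0 = rec X. a.b.(d.0)\{c,d} + d.X → ··a··> s1, ··d··> s0
  s1 = b.(d.0)\{c,d} → ··b··> s2
  s2 = (d.0)\{c,d} → deadlocked
Q's transition system — 4 states:
  t0 = rec X. a.b.(b.0)\{c,d} + d.X → ··a··> t1, ··d··> t0
  t1 = b.(b.0)\{c,d} → ··b··> t2
  t2 = (b.0)\{c,d} → ··b··> t3
  t3 = 0\{c,d} → deadlocked
Bisimilarity quotient blocks:
  B0 = {s0}
  B1 = {s1, t2}
  B2 = {s2, t3}
  B3 = {t0}
  B4 = {t1}
s0 ∈ B0, t0 ∈ B3 → different blocks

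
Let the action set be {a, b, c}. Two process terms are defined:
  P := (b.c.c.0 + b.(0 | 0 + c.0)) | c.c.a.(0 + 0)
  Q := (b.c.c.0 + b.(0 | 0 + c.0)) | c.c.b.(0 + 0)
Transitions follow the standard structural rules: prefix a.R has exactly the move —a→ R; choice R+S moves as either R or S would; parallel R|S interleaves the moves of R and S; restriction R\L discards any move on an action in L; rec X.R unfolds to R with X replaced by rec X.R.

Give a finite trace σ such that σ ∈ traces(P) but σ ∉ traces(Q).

LTS(P): 20 reachable states
  s0 = (b.c.c.0 + b.(0 | 0 + c.0)) | c.c.a.(0 + 0) has moves =b=> s1, =b=> s2, =c=> s3
  s1 = (0 | 0 + c.0) | c.c.a.(0 + 0) has moves =c=> s4, =c=> s5
  s2 = c.c.0 | c.c.a.(0 + 0) has moves =c=> s6, =c=> s7
  s3 = (b.c.c.0 + b.(0 | 0 + c.0)) | c.a.(0 + 0) has moves =b=> s4, =b=> s7, =c=> s8
  s4 = (0 | 0 + c.0) | c.a.(0 + 0) has moves =c=> s10, =c=> s9
  s5 = 0 | c.c.a.(0 + 0) has moves =c=> s10
  s6 = c.0 | c.c.a.(0 + 0) has moves =c=> s11, =c=> s5
  s7 = c.c.0 | c.a.(0 + 0) has moves =c=> s11, =c=> s12
  s8 = (b.c.c.0 + b.(0 | 0 + c.0)) | a.(0 + 0) has moves =a=> s13, =b=> s12, =b=> s9
  s9 = (0 | 0 + c.0) | a.(0 + 0) has moves =a=> s14, =c=> s15
  s10 = 0 | c.a.(0 + 0) has moves =c=> s15
  s11 = c.0 | c.a.(0 + 0) has moves =c=> s10, =c=> s16
  s12 = c.c.0 | a.(0 + 0) has moves =a=> s17, =c=> s16
  s13 = (b.c.c.0 + b.(0 | 0 + c.0)) | (0 + 0) has moves =b=> s14, =b=> s17
  s14 = (0 | 0 + c.0) | (0 + 0) has moves =c=> s18
  s15 = 0 | a.(0 + 0) has moves =a=> s18
  s16 = c.0 | a.(0 + 0) has moves =a=> s19, =c=> s15
  s17 = c.c.0 | (0 + 0) has moves =c=> s19
  s18 = 0 | (0 + 0) has moves ∅
  s19 = c.0 | (0 + 0) has moves =c=> s18
LTS(Q): 20 reachable states
  t0 = (b.c.c.0 + b.(0 | 0 + c.0)) | c.c.b.(0 + 0) has moves =b=> t1, =b=> t2, =c=> t3
  t1 = (0 | 0 + c.0) | c.c.b.(0 + 0) has moves =c=> t4, =c=> t5
  t2 = c.c.0 | c.c.b.(0 + 0) has moves =c=> t6, =c=> t7
  t3 = (b.c.c.0 + b.(0 | 0 + c.0)) | c.b.(0 + 0) has moves =b=> t4, =b=> t7, =c=> t8
  t4 = (0 | 0 + c.0) | c.b.(0 + 0) has moves =c=> t10, =c=> t9
  t5 = 0 | c.c.b.(0 + 0) has moves =c=> t10
  t6 = c.0 | c.c.b.(0 + 0) has moves =c=> t11, =c=> t5
  t7 = c.c.0 | c.b.(0 + 0) has moves =c=> t11, =c=> t12
  t8 = (b.c.c.0 + b.(0 | 0 + c.0)) | b.(0 + 0) has moves =b=> t12, =b=> t13, =b=> t9
  t9 = (0 | 0 + c.0) | b.(0 + 0) has moves =b=> t14, =c=> t15
  t10 = 0 | c.b.(0 + 0) has moves =c=> t15
  t11 = c.0 | c.b.(0 + 0) has moves =c=> t10, =c=> t16
  t12 = c.c.0 | b.(0 + 0) has moves =b=> t17, =c=> t16
  t13 = (b.c.c.0 + b.(0 | 0 + c.0)) | (0 + 0) has moves =b=> t14, =b=> t17
  t14 = (0 | 0 + c.0) | (0 + 0) has moves =c=> t18
  t15 = 0 | b.(0 + 0) has moves =b=> t18
  t16 = c.0 | b.(0 + 0) has moves =b=> t19, =c=> t15
  t17 = c.c.0 | (0 + 0) has moves =c=> t19
  t18 = 0 | (0 + 0) has moves ∅
  t19 = c.0 | (0 + 0) has moves =c=> t18
Trace ⟨cca⟩ through P, begin at {s0}:
  step 1 (c): {s3}
  step 2 (c): {s8}
  step 3 (a): {s13}
  ✓ P
Trace ⟨cca⟩ through Q, begin at {t0}:
  step 1 (c): {t3}
  step 2 (c): {t8}
  step 3 (a): ∅  — Q cannot continue

cca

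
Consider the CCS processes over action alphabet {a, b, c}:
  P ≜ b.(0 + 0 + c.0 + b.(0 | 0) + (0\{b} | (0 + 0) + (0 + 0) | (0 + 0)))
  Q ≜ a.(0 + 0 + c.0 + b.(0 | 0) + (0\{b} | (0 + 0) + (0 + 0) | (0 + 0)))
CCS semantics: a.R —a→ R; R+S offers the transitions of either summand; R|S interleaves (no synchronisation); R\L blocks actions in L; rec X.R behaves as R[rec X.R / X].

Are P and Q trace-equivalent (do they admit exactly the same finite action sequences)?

Reachable graph of P (4 states):
  p0 = b.(0 + 0 + c.0 + b.(0 | 0) + (0\{b} | (0 + 0) + (0 + 0) | (0 + 0))) | -b-> p1
  p1 = 0 + 0 + c.0 + b.(0 | 0) + (0\{b} | (0 + 0) + (0 + 0) | (0 + 0)) | -b-> p2, -c-> p3
  p2 = 0 | 0 | (no moves)
  p3 = 0 | (no moves)
Reachable graph of Q (4 states):
  q0 = a.(0 + 0 + c.0 + b.(0 | 0) + (0\{b} | (0 + 0) + (0 + 0) | (0 + 0))) | -a-> q1
  q1 = 0 + 0 + c.0 + b.(0 | 0) + (0\{b} | (0 + 0) + (0 + 0) | (0 + 0)) | -b-> q2, -c-> q3
  q2 = 0 | 0 | (no moves)
  q3 = 0 | (no moves)
Executing b from P (initial set {p0}):
  after b @ step 1: {p1}
  ✓ P
Executing b from Q (initial set {q0}):
  after b @ step 1: no successor for Q

traces(P) ≠ traces(Q) — witness ⟨b⟩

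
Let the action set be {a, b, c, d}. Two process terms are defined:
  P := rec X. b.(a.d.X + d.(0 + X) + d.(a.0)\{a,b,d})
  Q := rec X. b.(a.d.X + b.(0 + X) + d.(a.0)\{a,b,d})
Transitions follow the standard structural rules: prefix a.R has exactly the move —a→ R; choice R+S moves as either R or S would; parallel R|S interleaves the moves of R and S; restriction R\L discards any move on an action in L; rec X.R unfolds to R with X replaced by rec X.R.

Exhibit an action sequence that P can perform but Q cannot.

LTS(P): 5 reachable states
  u0 = rec X. b.(a.d.X + d.(0 + X) + d.(a.0)\{a,b,d}) ⊢ ··b··> u1
  u1 = a.d.(rec X. b.(a.d.X + d.(0 + X) + d.(a.0)\{a,b,d})) + d.(0 + (rec X. b.(a.d.X + d.(0 + X) + d.(a.0)\{a,b,d}))) + d.(a.0)\{a,b,d} ⊢ ··a··> u2, ··d··> u3, ··d··> u4
  u2 = d.(rec X. b.(a.d.X + d.(0 + X) + d.(a.0)\{a,b,d})) ⊢ ··d··> u0
  u3 = (a.0)\{a,b,d} ⊢ deadlocked
  u4 = 0 + (rec X. b.(a.d.X + d.(0 + X) + d.(a.0)\{a,b,d})) ⊢ ··b··> u1
LTS(Q): 5 reachable states
  v0 = rec X. b.(a.d.X + b.(0 + X) + d.(a.0)\{a,b,d}) ⊢ ··b··> v1
  v1 = a.d.(rec X. b.(a.d.X + b.(0 + X) + d.(a.0)\{a,b,d})) + b.(0 + (rec X. b.(a.d.X + b.(0 + X) + d.(a.0)\{a,b,d}))) + d.(a.0)\{a,b,d} ⊢ ··a··> v2, ··b··> v3, ··d··> v4
  v2 = d.(rec X. b.(a.d.X + b.(0 + X) + d.(a.0)\{a,b,d})) ⊢ ··d··> v0
  v3 = 0 + (rec X. b.(a.d.X + b.(0 + X) + d.(a.0)\{a,b,d})) ⊢ ··b··> v1
  v4 = (a.0)\{a,b,d} ⊢ deadlocked
Executing bdb from P (initial set {u0}):
  [1] b ⇒ {u1}
  [2] d ⇒ {u3, u4}
  [3] b ⇒ {u1}
  — P admits the full trace.
Executing bdb from Q (initial set {v0}):
  [1] b ⇒ {v1}
  [2] d ⇒ {v4}
  [3] b ⇒ ∅ (Q stuck)

bdb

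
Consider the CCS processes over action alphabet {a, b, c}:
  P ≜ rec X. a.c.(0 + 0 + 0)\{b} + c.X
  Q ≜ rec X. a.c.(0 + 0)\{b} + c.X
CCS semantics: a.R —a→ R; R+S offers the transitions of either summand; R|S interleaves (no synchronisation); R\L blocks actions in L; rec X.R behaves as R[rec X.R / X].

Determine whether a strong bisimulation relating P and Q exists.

LTS(P): 3 reachable states
  p0 = rec X. a.c.(0 + 0 + 0)\{b} + c.X | =a=> p1, =c=> p0
  p1 = c.(0 + 0 + 0)\{b} | =c=> p2
  p2 = (0 + 0 + 0)\{b} | (no moves)
LTS(Q): 3 reachable states
  q0 = rec X. a.c.(0 + 0)\{b} + c.X | =a=> q1, =c=> q0
  q1 = c.(0 + 0)\{b} | =c=> q2
  q2 = (0 + 0)\{b} | (no moves)
Coarsest stable partition (strong bisimilarity classes):
  B0 = {p0, q0}
  B1 = {p1, q1}
  B2 = {p2, q2}
p0 ∈ B0, q0 ∈ B0 → same block

P ~ Q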